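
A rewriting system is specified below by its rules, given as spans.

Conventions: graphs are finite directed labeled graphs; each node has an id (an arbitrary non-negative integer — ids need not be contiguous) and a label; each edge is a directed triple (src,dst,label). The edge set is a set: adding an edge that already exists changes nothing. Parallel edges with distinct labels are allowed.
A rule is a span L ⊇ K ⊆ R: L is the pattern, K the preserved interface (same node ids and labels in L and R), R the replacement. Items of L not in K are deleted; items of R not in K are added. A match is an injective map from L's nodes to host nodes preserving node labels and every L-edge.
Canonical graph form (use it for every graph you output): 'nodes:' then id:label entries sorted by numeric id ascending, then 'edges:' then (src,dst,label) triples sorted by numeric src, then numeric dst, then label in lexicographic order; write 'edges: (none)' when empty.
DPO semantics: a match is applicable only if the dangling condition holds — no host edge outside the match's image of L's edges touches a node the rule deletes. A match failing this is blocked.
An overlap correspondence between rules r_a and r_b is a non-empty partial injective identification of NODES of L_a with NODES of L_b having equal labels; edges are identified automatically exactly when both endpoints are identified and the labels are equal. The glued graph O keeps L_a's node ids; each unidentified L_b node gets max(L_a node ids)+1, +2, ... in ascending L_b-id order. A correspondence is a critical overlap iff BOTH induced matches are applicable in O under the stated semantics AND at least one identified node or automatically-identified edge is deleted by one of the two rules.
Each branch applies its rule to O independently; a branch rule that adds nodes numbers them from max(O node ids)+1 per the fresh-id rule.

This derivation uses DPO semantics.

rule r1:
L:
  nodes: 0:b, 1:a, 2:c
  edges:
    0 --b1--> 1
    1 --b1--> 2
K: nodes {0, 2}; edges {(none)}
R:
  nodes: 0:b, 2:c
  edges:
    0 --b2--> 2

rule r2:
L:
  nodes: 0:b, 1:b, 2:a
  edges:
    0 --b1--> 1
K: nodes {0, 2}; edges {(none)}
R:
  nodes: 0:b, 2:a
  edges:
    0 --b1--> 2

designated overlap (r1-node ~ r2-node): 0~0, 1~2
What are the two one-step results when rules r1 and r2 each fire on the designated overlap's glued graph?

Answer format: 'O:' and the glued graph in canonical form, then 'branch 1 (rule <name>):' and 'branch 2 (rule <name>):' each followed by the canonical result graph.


O:
nodes: 0:b, 1:a, 2:c, 3:b
edges: (0,1,b1); (0,3,b1); (1,2,b1)
branch 1 (rule r1):
nodes: 0:b, 2:c, 3:b
edges: (0,2,b2); (0,3,b1)
branch 2 (rule r2):
nodes: 0:b, 1:a, 2:c
edges: (0,1,b1); (1,2,b1)


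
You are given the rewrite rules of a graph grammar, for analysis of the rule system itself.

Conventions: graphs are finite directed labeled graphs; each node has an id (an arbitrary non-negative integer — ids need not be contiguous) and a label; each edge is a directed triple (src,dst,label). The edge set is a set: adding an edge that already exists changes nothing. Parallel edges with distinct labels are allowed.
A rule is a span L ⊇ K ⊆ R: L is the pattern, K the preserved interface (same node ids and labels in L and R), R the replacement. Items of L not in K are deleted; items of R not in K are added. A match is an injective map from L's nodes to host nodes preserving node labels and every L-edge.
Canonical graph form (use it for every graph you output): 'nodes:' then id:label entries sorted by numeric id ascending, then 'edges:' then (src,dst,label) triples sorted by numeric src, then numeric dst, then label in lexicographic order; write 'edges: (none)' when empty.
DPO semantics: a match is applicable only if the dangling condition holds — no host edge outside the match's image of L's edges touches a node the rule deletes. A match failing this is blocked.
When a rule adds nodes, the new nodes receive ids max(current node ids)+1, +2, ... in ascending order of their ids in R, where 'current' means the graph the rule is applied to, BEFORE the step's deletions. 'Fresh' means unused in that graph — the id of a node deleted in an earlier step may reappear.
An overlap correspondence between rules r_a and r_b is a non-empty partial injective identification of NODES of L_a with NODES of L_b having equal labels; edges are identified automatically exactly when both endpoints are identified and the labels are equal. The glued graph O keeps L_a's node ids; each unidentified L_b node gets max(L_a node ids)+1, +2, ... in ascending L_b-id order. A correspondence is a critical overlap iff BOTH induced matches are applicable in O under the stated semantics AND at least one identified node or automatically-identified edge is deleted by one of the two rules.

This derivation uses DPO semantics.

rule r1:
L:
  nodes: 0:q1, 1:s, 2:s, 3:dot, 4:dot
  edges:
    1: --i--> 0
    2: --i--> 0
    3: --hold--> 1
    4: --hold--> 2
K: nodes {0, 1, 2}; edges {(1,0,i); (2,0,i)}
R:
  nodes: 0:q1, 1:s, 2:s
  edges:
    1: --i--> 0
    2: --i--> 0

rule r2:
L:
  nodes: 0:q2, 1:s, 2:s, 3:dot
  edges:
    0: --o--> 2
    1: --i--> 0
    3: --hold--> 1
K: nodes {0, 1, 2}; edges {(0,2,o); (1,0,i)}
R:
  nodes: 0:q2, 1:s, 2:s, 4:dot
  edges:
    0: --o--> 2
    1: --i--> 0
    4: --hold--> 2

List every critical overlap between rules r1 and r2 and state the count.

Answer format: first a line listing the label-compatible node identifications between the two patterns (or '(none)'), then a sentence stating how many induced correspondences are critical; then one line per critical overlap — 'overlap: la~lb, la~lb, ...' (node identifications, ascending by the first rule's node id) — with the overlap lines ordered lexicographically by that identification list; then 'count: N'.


label-compatible node identifications between L(r1) and L(r2): 1~1, 1~2, 2~1, 2~2, 3~3, 4~3
4 of the induced correspondences are critical overlaps of r1 and r2.
overlap: 1~1, 2~2, 3~3
overlap: 1~1, 3~3
overlap: 1~2, 2~1, 4~3
overlap: 2~1, 4~3
count: 4


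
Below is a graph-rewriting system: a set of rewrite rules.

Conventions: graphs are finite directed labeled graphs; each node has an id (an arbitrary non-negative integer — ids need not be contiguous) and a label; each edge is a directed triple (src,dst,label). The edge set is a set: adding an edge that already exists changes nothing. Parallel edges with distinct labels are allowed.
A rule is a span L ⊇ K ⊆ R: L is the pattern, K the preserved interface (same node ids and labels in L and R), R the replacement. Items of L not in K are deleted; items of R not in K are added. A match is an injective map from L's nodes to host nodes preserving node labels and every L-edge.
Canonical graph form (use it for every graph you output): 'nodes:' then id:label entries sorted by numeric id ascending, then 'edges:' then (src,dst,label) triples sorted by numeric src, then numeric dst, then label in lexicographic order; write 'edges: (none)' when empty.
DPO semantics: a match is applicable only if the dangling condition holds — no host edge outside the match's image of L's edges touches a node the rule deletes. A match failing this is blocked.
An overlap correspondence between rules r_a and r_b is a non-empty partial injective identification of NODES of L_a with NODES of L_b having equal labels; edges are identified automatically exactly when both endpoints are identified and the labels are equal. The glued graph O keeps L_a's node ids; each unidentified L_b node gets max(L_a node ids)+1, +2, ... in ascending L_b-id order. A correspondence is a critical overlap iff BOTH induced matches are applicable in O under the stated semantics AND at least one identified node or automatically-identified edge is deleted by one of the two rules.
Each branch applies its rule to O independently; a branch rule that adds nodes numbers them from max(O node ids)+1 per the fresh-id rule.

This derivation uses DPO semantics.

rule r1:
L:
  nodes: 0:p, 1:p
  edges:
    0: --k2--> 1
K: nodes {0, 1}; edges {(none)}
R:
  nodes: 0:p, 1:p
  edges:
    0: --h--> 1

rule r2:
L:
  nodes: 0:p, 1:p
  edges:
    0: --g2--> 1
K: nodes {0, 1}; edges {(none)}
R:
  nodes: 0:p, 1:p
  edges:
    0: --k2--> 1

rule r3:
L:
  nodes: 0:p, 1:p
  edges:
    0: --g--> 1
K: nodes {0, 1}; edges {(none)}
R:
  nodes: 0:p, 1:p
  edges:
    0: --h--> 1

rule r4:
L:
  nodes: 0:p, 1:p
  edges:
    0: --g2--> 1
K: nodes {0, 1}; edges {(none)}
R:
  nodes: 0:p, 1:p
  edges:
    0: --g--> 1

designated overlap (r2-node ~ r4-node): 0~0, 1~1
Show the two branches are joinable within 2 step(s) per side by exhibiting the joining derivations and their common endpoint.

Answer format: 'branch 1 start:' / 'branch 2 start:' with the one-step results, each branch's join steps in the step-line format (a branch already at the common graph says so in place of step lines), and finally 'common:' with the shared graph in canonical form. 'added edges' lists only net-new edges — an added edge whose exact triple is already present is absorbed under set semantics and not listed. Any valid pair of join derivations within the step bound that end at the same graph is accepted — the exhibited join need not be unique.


branch 1 start:
nodes: 0:p, 1:p
edges: (0,1,k2)
branch 2 start:
nodes: 0:p, 1:p
edges: (0,1,g)
branch 1 step 1: rule r1; match: 0->0, 1->1; deleted nodes (none); deleted edges (0,1,k2); added nodes (none); added edges (0,1,h); result: nodes: 0:p, 1:p edges: (0,1,h)
branch 2 step 1: rule r3; match: 0->0, 1->1; deleted nodes (none); deleted edges (0,1,g); added nodes (none); added edges (0,1,h); result: nodes: 0:p, 1:p edges: (0,1,h)
common:
nodes: 0:p, 1:p
edges: (0,1,h)


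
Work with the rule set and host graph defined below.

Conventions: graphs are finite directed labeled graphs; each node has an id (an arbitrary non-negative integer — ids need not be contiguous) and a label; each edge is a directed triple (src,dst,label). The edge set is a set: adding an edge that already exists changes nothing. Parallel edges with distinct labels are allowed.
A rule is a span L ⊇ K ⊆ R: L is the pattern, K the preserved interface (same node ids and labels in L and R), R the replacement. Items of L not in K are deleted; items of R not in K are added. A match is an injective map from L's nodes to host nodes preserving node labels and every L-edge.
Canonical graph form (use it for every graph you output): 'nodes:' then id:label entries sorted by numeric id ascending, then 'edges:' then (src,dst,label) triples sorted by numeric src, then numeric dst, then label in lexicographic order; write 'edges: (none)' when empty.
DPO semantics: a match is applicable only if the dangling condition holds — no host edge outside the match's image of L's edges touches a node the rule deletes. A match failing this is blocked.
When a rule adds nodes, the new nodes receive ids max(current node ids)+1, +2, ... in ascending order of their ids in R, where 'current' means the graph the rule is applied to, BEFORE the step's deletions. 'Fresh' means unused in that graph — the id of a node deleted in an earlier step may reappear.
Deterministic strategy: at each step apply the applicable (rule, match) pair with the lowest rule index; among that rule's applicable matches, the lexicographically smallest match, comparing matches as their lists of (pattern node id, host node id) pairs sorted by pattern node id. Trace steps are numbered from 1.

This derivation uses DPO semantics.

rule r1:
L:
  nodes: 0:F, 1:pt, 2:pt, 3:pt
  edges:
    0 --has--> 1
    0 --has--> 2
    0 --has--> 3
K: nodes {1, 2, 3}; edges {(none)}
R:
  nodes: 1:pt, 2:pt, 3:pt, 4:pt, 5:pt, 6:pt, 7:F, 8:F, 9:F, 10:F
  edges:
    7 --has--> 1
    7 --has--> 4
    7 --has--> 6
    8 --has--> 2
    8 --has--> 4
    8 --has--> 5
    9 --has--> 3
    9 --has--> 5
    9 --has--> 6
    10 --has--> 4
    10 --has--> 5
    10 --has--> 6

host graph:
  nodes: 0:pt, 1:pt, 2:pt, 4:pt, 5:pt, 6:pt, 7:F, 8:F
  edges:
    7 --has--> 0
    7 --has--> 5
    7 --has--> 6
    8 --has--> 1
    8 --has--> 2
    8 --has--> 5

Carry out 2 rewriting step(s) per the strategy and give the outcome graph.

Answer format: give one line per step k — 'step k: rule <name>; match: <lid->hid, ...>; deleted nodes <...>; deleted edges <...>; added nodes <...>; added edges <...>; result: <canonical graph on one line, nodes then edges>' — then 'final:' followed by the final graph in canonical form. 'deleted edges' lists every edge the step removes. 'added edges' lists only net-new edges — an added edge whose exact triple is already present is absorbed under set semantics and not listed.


step 1: rule r1; match: 0->7, 1->0, 2->5, 3->6; deleted nodes 7; deleted edges (7,0,has); (7,5,has); (7,6,has); added nodes 9, 10, 11, 12, 13, 14, 15; added edges (12,0,has); (12,9,has); (12,11,has); (13,5,has); (13,9,has); (13,10,has); (14,6,has); (14,10,has); (14,11,has); (15,9,has); (15,10,has); (15,11,has); result: nodes: 0:pt, 1:pt, 2:pt, 4:pt, 5:pt, 6:pt, 8:F, 9:pt, 10:pt, 11:pt, 12:F, 13:F, 14:F, 15:F edges: (8,1,has); (8,2,has); (8,5,has); (12,0,has); (12,9,has); (12,11,has); (13,5,has); (13,9,has); (13,10,has); (14,6,has); (14,10,has); (14,11,has); (15,9,has); (15,10,has); (15,11,has)
step 2: rule r1; match: 0->8, 1->1, 2->2, 3->5; deleted nodes 8; deleted edges (8,1,has); (8,2,has); (8,5,has); added nodes 16, 17, 18, 19, 20, 21, 22; added edges (19,1,has); (19,16,has); (19,18,has); (20,2,has); (20,16,has); (20,17,has); (21,5,has); (21,17,has); (21,18,has); (22,16,has); (22,17,has); (22,18,has); result: nodes: 0:pt, 1:pt, 2:pt, 4:pt, 5:pt, 6:pt, 9:pt, 10:pt, 11:pt, 12:F, 13:F, 14:F, 15:F, 16:pt, 17:pt, 18:pt, 19:F, 20:F, 21:F, 22:F edges: (12,0,has); (12,9,has); (12,11,has); (13,5,has); (13,9,has); (13,10,has); (14,6,has); (14,10,has); (14,11,has); (15,9,has); (15,10,has); (15,11,has); (19,1,has); (19,16,has); (19,18,has); (20,2,has); (20,16,has); (20,17,has); (21,5,has); (21,17,has); (21,18,has); (22,16,has); (22,17,has); (22,18,has)
final:
nodes: 0:pt, 1:pt, 2:pt, 4:pt, 5:pt, 6:pt, 9:pt, 10:pt, 11:pt, 12:F, 13:F, 14:F, 15:F, 16:pt, 17:pt, 18:pt, 19:F, 20:F, 21:F, 22:F
edges: (12,0,has); (12,9,has); (12,11,has); (13,5,has); (13,9,has); (13,10,has); (14,6,has); (14,10,has); (14,11,has); (15,9,has); (15,10,has); (15,11,has); (19,1,has); (19,16,has); (19,18,has); (20,2,has); (20,16,has); (20,17,has); (21,5,has); (21,17,has); (21,18,has); (22,16,has); (22,17,has); (22,18,has)


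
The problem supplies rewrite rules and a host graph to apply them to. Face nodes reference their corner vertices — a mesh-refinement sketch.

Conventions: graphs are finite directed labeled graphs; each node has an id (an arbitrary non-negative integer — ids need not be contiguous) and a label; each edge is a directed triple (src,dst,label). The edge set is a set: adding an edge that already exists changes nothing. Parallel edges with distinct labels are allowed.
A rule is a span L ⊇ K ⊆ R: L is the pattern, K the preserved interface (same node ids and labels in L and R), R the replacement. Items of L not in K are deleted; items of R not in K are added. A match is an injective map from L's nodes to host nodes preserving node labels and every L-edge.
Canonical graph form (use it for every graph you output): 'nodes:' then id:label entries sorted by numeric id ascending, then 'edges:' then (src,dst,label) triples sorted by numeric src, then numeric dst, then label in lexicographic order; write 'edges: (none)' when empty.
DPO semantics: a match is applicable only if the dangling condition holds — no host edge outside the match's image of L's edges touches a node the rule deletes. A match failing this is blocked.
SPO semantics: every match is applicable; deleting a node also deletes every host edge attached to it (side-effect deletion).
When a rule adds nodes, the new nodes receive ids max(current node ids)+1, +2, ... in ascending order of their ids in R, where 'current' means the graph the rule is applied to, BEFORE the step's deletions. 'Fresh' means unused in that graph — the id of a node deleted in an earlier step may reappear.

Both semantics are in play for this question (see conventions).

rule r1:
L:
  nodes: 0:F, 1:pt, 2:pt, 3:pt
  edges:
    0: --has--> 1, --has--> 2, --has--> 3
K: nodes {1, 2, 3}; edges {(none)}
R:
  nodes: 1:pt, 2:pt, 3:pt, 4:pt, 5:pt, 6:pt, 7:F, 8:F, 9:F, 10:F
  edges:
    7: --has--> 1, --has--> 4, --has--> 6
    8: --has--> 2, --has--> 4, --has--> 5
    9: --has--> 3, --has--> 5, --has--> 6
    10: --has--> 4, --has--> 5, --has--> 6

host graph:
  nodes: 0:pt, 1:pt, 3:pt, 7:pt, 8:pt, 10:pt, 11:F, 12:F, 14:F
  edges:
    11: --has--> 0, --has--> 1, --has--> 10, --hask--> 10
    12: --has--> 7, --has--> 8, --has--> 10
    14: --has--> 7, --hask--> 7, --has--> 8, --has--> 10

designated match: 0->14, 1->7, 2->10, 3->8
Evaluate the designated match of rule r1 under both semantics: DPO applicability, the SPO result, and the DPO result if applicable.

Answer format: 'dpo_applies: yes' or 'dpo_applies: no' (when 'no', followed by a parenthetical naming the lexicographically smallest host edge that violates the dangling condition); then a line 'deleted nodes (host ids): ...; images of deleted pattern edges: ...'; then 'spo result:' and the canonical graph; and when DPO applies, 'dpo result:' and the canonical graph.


dpo_applies: no
(the rule deletes node 14, which keeps host edge (14,7,hask) outside the match image — the dangling condition fails, DPO blocks; SPO proceeds and side-deletes such edges)
deleted nodes (host ids): 14; images of deleted pattern edges: (14,7,has); (14,8,has); (14,10,has)
spo result:
nodes: 0:pt, 1:pt, 3:pt, 7:pt, 8:pt, 10:pt, 11:F, 12:F, 15:pt, 16:pt, 17:pt, 18:F, 19:F, 20:F, 21:F
edges: (11,0,has); (11,1,has); (11,10,has); (11,10,hask); (12,7,has); (12,8,has); (12,10,has); (18,7,has); (18,15,has); (18,17,has); (19,10,has); (19,15,has); (19,16,has); (20,8,has); (20,16,has); (20,17,has); (21,15,has); (21,16,has); (21,17,has)


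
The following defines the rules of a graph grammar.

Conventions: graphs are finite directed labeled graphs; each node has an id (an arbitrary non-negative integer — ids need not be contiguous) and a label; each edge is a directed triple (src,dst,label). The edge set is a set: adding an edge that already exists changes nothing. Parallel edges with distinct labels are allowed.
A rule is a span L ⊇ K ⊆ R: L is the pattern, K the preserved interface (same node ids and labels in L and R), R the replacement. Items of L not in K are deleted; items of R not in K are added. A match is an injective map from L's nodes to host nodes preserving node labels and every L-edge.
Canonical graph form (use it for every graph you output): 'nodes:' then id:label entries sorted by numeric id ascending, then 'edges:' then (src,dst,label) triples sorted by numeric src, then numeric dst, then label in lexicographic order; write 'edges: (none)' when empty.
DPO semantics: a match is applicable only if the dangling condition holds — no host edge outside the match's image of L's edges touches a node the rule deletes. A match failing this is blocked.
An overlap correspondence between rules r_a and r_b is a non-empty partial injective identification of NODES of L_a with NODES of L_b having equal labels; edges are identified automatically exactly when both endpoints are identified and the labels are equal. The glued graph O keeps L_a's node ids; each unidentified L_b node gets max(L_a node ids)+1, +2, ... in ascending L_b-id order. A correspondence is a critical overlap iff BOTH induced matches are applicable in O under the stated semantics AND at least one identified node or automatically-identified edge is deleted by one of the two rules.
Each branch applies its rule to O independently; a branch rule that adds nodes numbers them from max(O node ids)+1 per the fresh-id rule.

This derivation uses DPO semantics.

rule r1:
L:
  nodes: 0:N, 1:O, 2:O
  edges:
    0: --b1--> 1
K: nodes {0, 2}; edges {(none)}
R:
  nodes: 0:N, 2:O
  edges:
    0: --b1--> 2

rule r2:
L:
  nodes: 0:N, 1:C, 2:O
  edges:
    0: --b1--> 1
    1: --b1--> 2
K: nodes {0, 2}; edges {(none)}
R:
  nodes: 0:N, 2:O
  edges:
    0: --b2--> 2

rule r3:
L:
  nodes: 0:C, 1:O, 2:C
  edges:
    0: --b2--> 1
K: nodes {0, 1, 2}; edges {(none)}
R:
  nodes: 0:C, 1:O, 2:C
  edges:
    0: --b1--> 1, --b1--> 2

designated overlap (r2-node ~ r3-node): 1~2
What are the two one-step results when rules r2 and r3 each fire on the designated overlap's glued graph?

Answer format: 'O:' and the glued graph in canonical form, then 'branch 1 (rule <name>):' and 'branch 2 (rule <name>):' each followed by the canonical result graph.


O:
nodes: 0:N, 1:C, 2:O, 3:C, 4:O
edges: (0,1,b1); (1,2,b1); (3,4,b2)
branch 1 (rule r2):
nodes: 0:N, 2:O, 3:C, 4:O
edges: (0,2,b2); (3,4,b2)
branch 2 (rule r3):
nodes: 0:N, 1:C, 2:O, 3:C, 4:O
edges: (0,1,b1); (1,2,b1); (3,1,b1); (3,4,b1)


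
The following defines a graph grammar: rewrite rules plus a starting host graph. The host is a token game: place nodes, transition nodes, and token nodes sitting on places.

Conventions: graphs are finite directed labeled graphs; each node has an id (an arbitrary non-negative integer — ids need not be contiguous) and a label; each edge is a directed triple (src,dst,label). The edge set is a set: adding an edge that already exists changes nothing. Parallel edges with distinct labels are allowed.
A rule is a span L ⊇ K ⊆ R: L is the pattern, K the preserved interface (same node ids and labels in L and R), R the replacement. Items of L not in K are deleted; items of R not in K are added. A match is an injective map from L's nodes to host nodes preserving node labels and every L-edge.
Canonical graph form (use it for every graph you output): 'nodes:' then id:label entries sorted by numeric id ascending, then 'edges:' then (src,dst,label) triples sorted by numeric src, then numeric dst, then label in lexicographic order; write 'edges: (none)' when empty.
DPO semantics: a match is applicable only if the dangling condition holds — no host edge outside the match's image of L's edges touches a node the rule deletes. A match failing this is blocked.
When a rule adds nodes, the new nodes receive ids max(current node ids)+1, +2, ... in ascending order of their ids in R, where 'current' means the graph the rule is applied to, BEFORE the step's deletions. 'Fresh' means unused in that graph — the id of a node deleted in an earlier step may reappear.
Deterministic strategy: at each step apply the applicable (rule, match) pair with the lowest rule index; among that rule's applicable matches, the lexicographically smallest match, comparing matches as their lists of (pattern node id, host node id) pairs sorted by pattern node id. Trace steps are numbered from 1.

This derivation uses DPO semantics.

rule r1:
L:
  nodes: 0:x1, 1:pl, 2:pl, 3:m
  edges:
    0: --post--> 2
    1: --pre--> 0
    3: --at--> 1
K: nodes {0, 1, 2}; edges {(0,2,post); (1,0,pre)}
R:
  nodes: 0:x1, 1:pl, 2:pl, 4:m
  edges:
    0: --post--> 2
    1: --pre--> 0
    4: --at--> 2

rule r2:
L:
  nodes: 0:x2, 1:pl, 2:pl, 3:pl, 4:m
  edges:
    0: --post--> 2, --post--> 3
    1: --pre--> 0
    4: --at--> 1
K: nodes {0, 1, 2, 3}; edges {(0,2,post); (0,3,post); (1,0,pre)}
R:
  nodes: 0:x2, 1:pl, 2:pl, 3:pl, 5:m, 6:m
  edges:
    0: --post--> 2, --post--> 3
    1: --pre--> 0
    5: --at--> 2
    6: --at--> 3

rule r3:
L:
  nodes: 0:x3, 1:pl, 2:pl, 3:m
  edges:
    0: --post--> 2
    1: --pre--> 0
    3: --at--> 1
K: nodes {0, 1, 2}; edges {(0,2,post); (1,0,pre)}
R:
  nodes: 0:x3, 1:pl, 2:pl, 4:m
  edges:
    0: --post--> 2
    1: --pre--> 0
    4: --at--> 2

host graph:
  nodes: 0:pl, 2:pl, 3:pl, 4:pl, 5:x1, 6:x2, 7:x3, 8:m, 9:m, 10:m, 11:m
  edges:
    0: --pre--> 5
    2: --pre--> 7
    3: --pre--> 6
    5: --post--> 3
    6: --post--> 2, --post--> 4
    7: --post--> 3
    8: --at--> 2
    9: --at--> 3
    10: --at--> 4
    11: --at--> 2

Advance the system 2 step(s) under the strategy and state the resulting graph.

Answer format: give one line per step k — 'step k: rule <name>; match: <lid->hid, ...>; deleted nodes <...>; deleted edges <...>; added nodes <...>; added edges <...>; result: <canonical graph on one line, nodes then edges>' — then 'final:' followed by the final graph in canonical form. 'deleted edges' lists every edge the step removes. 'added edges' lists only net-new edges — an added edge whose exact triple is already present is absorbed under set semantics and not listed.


step 1: rule r2; match: 0->6, 1->3, 2->2, 3->4, 4->9; deleted nodes 9; deleted edges (9,3,at); added nodes 12, 13; added edges (12,2,at); (13,4,at); result: nodes: 0:pl, 2:pl, 3:pl, 4:pl, 5:x1, 6:x2, 7:x3, 8:m, 10:m, 11:m, 12:m, 13:m edges: (0,5,pre); (2,7,pre); (3,6,pre); (5,3,post); (6,2,post); (6,4,post); (7,3,post); (8,2,at); (10,4,at); (11,2,at); (12,2,at); (13,4,at)
step 2: rule r3; match: 0->7, 1->2, 2->3, 3->8; deleted nodes 8; deleted edges (8,2,at); added nodes 14; added edges (14,3,at); result: nodes: 0:pl, 2:pl, 3:pl, 4:pl, 5:x1, 6:x2, 7:x3, 10:m, 11:m, 12:m, 13:m, 14:m edges: (0,5,pre); (2,7,pre); (3,6,pre); (5,3,post); (6,2,post); (6,4,post); (7,3,post); (10,4,at); (11,2,at); (12,2,at); (13,4,at); (14,3,at)
final:
nodes: 0:pl, 2:pl, 3:pl, 4:pl, 5:x1, 6:x2, 7:x3, 10:m, 11:m, 12:m, 13:m, 14:m
edges: (0,5,pre); (2,7,pre); (3,6,pre); (5,3,post); (6,2,post); (6,4,post); (7,3,post); (10,4,at); (11,2,at); (12,2,at); (13,4,at); (14,3,at)


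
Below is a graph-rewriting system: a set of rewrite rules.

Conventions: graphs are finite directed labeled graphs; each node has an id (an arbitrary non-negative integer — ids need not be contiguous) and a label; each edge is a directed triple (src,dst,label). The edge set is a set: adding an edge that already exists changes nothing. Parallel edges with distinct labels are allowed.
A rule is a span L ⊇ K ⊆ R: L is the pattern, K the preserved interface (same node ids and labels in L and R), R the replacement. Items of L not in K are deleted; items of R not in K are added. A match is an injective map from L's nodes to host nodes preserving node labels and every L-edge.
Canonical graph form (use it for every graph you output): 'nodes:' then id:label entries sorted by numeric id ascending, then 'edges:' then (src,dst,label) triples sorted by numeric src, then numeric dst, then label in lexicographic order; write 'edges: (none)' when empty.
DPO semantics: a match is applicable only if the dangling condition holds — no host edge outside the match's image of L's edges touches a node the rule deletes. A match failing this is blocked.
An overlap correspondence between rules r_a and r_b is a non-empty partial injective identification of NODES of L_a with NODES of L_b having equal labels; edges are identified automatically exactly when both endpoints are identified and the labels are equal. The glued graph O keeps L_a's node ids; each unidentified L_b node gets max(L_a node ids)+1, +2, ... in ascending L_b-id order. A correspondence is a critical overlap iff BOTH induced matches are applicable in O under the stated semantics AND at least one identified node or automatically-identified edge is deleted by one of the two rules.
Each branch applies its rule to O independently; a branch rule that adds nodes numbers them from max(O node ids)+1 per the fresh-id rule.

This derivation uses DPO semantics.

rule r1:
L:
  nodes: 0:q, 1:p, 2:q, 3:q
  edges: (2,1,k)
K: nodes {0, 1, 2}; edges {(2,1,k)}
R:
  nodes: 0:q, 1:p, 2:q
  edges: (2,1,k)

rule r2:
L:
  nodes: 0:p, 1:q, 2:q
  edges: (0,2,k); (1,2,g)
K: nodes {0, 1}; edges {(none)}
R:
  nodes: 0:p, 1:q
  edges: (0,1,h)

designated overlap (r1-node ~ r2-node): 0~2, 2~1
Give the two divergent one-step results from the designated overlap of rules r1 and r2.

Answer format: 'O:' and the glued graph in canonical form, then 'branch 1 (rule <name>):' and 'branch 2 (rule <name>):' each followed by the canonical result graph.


O:
nodes: 0:q, 1:p, 2:q, 3:q, 4:p
edges: (2,0,g); (2,1,k); (4,0,k)
branch 1 (rule r1):
nodes: 0:q, 1:p, 2:q, 4:p
edges: (2,0,g); (2,1,k); (4,0,k)
branch 2 (rule r2):
nodes: 1:p, 2:q, 3:q, 4:p
edges: (2,1,k); (4,2,h)


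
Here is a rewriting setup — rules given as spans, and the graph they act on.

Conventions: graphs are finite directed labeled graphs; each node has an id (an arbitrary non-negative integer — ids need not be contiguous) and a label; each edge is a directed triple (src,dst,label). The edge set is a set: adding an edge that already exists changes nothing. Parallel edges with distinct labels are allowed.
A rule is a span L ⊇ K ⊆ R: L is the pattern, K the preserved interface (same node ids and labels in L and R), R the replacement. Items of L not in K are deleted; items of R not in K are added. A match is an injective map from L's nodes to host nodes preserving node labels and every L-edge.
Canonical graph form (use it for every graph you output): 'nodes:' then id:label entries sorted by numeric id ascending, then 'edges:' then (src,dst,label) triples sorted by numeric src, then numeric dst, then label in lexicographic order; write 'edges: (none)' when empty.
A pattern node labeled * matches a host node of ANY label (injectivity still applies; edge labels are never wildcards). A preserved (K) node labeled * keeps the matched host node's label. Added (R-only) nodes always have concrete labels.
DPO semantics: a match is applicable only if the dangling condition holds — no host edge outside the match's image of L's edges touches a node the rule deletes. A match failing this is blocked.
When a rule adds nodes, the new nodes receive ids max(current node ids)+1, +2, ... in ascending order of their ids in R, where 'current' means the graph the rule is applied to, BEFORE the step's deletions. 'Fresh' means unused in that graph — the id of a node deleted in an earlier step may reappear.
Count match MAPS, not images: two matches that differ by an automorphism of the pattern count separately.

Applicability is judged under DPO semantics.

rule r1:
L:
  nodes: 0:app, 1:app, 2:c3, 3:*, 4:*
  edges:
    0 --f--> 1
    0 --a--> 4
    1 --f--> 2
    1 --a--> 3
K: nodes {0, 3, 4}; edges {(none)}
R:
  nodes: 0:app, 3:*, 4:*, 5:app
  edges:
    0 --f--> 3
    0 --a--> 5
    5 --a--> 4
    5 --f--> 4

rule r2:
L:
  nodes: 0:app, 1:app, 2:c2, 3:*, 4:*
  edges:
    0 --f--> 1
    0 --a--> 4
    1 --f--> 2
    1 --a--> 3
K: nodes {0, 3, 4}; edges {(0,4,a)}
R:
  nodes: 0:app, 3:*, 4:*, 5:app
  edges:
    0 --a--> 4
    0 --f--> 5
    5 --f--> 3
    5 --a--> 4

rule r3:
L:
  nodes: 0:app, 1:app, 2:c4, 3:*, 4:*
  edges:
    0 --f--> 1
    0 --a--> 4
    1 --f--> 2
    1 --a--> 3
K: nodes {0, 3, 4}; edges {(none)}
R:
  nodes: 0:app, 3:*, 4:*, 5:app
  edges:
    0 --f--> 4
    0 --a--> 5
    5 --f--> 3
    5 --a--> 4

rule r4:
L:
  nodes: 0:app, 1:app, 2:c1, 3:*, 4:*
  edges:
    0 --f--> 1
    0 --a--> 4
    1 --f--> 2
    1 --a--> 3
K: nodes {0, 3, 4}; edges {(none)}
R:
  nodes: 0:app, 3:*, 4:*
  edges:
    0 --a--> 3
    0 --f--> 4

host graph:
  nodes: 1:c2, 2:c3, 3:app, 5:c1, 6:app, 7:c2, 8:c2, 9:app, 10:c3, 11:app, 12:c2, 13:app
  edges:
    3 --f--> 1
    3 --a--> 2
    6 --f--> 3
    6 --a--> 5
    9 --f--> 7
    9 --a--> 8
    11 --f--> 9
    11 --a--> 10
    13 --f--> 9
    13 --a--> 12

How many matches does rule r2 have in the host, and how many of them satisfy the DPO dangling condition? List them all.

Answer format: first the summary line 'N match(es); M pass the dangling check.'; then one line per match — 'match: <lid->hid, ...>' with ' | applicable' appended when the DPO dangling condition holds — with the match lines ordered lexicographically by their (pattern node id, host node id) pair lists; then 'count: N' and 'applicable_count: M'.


3 match(es); 1 pass the dangling check.
match: 0->6, 1->3, 2->1, 3->2, 4->5 | applicable
match: 0->11, 1->9, 2->7, 3->8, 4->10
match: 0->13, 1->9, 2->7, 3->8, 4->12
count: 3
applicable_count: 1


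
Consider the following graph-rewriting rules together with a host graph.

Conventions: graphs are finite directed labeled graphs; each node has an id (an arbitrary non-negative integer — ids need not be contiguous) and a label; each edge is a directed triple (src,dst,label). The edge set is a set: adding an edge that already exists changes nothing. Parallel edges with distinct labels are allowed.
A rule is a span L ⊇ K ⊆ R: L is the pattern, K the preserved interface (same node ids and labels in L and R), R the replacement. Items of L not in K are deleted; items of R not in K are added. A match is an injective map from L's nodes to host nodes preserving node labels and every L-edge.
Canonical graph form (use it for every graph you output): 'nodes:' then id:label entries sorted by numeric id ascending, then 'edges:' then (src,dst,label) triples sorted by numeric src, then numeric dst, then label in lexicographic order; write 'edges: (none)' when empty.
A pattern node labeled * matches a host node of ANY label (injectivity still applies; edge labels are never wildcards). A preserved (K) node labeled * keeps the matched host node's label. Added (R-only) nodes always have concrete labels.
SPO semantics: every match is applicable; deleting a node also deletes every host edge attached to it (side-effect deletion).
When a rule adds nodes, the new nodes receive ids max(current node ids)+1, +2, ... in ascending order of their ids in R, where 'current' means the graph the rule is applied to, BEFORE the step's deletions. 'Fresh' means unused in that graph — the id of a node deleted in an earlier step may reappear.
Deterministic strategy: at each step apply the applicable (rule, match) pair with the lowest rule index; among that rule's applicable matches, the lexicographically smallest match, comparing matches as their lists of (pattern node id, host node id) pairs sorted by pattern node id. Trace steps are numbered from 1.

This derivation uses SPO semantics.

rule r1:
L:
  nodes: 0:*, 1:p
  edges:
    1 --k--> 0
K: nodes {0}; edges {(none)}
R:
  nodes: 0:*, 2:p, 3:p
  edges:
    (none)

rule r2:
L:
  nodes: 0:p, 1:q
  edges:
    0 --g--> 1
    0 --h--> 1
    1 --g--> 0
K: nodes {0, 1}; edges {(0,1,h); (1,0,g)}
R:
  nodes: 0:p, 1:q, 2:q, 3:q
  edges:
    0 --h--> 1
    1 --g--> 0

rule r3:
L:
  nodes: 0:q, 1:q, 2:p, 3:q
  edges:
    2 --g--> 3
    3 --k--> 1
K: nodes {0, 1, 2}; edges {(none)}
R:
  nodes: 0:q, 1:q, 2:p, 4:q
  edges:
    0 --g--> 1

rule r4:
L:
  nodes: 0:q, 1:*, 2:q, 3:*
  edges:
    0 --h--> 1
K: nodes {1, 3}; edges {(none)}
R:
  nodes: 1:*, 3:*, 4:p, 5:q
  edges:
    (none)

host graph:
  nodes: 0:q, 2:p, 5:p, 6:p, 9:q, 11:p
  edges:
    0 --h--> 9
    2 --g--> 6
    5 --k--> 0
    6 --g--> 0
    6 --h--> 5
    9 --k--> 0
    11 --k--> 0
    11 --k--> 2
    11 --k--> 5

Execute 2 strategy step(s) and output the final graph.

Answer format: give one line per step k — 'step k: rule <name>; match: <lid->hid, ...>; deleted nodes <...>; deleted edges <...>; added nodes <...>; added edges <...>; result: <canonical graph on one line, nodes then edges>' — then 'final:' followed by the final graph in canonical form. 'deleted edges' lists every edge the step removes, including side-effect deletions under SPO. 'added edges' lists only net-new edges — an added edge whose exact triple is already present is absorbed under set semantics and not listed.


step 1: rule r1; match: 0->0, 1->5; deleted nodes 5; deleted edges (5,0,k); (6,5,h); (11,5,k); added nodes 12, 13; added edges (none); result: nodes: 0:q, 2:p, 6:p, 9:q, 11:p, 12:p, 13:p edges: (0,9,h); (2,6,g); (6,0,g); (9,0,k); (11,0,k); (11,2,k)
step 2: rule r1; match: 0->0, 1->11; deleted nodes 11; deleted edges (11,0,k); (11,2,k); added nodes 14, 15; added edges (none); result: nodes: 0:q, 2:p, 6:p, 9:q, 12:p, 13:p, 14:p, 15:p edges: (0,9,h); (2,6,g); (6,0,g); (9,0,k)
final:
nodes: 0:q, 2:p, 6:p, 9:q, 12:p, 13:p, 14:p, 15:p
edges: (0,9,h); (2,6,g); (6,0,g); (9,0,k)


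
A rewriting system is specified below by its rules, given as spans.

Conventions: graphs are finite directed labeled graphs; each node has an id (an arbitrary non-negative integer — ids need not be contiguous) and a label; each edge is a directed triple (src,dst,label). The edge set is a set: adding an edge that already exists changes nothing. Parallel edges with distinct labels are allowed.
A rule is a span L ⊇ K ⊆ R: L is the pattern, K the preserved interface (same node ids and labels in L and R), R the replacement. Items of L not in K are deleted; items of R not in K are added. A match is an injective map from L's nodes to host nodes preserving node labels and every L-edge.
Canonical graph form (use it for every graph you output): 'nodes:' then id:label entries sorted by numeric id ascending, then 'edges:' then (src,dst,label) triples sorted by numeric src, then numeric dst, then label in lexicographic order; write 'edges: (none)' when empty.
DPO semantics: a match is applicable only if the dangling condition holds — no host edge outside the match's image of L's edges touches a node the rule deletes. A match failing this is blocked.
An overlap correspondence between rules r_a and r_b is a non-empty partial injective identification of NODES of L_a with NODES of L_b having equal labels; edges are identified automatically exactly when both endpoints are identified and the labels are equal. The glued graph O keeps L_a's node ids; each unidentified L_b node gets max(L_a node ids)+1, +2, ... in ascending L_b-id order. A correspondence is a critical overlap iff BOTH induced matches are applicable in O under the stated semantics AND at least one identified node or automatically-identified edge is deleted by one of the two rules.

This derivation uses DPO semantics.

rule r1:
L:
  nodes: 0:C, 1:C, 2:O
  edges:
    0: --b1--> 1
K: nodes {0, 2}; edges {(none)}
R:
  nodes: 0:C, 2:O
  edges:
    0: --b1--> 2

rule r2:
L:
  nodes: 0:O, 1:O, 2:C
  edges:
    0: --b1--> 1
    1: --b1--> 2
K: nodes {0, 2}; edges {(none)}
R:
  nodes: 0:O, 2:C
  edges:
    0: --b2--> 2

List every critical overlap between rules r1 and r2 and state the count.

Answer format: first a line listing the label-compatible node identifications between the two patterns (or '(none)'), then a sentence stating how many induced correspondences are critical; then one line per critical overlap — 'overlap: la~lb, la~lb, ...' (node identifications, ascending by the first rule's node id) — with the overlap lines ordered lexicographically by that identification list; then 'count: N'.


label-compatible node identifications between L(r1) and L(r2): 0~2, 1~2, 2~0, 2~1
2 of the induced correspondences are critical overlaps of r1 and r2.
overlap: 0~2, 2~1
overlap: 2~1
count: 2


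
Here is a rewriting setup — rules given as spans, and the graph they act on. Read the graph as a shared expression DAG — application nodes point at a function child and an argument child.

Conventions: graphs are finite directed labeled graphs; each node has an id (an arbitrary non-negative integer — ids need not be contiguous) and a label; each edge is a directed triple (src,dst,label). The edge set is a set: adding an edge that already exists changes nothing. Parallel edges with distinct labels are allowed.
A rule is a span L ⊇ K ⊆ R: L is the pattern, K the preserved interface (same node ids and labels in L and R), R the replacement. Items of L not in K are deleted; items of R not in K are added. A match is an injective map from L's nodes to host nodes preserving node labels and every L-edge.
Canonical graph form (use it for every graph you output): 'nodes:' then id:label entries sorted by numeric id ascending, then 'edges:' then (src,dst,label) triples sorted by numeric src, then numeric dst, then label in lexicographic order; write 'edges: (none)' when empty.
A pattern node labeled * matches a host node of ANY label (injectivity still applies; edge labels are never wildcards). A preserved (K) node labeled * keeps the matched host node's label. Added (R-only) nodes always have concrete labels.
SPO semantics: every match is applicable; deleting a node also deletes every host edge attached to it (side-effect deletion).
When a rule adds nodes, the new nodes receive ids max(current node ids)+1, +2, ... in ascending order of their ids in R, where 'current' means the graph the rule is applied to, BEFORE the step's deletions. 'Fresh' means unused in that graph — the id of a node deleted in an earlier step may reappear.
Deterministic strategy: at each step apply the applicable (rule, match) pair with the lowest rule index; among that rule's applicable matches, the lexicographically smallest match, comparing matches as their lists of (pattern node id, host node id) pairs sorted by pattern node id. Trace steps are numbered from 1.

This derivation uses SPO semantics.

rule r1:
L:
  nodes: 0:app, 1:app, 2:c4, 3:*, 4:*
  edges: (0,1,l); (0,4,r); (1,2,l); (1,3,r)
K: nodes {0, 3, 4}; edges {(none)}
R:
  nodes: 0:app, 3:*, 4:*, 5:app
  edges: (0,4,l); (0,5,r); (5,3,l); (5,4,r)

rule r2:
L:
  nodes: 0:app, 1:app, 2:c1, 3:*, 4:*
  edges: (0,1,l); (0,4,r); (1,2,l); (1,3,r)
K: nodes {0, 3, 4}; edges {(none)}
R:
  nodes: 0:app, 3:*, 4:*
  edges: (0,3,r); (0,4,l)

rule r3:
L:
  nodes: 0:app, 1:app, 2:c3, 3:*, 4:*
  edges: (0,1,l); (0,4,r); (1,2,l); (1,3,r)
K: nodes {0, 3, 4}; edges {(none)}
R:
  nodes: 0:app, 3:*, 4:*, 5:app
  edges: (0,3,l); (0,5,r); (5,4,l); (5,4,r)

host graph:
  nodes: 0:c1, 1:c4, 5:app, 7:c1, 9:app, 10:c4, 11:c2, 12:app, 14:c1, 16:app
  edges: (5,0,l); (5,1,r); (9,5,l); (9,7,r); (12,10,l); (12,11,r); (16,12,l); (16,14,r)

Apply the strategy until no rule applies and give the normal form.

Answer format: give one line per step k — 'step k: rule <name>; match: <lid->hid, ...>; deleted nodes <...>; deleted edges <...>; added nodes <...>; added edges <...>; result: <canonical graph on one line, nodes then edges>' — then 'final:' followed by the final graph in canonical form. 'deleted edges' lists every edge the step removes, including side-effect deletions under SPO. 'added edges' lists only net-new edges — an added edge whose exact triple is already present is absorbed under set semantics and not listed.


step 1: rule r1; match: 0->16, 1->12, 2->10, 3->11, 4->14; deleted nodes 10, 12; deleted edges (12,10,l); (12,11,r); (16,12,l); (16,14,r); added nodes 17; added edges (16,14,l); (16,17,r); (17,11,l); (17,14,r); result: nodes: 0:c1, 1:c4, 5:app, 7:c1, 9:app, 11:c2, 14:c1, 16:app, 17:app edges: (5,0,l); (5,1,r); (9,5,l); (9,7,r); (16,14,l); (16,17,r); (17,11,l); (17,14,r)
step 2: rule r2; match: 0->9, 1->5, 2->0, 3->1, 4->7; deleted nodes 0, 5; deleted edges (5,0,l); (5,1,r); (9,5,l); (9,7,r); added nodes (none); added edges (9,1,r); (9,7,l); result: nodes: 1:c4, 7:c1, 9:app, 11:c2, 14:c1, 16:app, 17:app edges: (9,1,r); (9,7,l); (16,14,l); (16,17,r); (17,11,l); (17,14,r)
final:
nodes: 1:c4, 7:c1, 9:app, 11:c2, 14:c1, 16:app, 17:app
edges: (9,1,r); (9,7,l); (16,14,l); (16,17,r); (17,11,l); (17,14,r)
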